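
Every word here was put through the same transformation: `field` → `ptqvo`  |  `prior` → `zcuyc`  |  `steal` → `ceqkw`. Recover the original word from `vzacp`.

Shifts by position in field: pos 0: f→p (+10), pos 1: i→t (+11), pos 2: e→q (+12), pos 3: l→v (+10), pos 4: d→o (+11) — repeating every 3. The shifts repeat in a cycle of length 3: positions 0,1,… shift by +10, +11, +12, then the pattern repeats.
Undoing it on vzacp: v−10=l, z−11=o, a−12=o, c−10=s, p−11=e.

loose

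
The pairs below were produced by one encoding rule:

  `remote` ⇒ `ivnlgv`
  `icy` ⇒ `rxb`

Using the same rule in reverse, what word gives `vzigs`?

earth

This is the alphabet-reversal cipher (Atbash): a becomes z, b becomes y, etc.
Undoing it on vzigs: v↔e, z↔a, i↔r, g↔t, s↔h.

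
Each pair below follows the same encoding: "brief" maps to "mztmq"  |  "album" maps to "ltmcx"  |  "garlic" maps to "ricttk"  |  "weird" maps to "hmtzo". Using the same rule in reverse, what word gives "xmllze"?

Shifts by position in brief: pos 0: b→m (+11), pos 1: r→z (+8), pos 2: i→t (+11), pos 3: e→m (+8) — repeating every 2. The shifts repeat in a cycle of length 2: positions 0,1,… shift by +11, +8, then the pattern repeats.
Undoing it on xmllze: x−11=m, m−8=e, l−11=a, l−8=d, z−11=o, e−8=w.

meadow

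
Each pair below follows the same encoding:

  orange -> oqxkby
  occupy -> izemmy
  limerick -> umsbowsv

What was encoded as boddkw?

The output letters match the input read backwards, each shifted +10: orange reversed is egnaro. The word is reversed, then every letter is shifted forward by 10.
Decoding boddkw: shift back: b−10=r, o−10=e, d−10=t, d−10=t, k−10=a, w−10=m → rettam; then reverse → matter.

matter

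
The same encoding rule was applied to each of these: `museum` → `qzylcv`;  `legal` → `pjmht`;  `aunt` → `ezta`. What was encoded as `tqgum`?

Each letter shifts forward by (position + 4), i.e. 4, 5, 6, … — the shift grows by one for each successive letter.
Decoding tqgum: t−4=p, q−5=l, g−6=a, u−7=n, m−8=e.

plane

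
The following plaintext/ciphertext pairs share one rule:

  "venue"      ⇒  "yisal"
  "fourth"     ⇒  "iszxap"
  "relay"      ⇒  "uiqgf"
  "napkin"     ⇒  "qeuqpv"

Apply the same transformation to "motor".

The shift increases by 1 at each position, starting from +3: 3, 4, 5, ….
For motor: m+3=p, o+4=s, t+5=y, o+6=u, r+7=y.

psyuy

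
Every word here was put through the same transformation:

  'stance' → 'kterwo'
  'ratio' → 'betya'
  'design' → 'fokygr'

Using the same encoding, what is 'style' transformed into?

s(18)→k(10) and t(19)→t(19) fit y≡9x+4 (mod 26); the inverse of 9 mod 26 is 3. This is an affine cipher: with a=0,…,z=25, each position x becomes (9x+4) mod 26.
Applying it to style: s(18)→9·18+4≡10=k; t(19)→9·19+4≡19=t; y(24)→9·24+4≡12=m; l(11)→9·11+4≡25=z; e(4)→9·4+4≡14=o (all mod 26).

ktmzo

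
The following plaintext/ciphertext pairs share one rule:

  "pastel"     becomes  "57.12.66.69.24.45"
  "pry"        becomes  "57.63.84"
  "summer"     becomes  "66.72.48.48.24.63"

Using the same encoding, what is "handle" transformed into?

33.12.51.21.45.24

p(#16)→57 and a(#1)→12: differences scale by 3, so n = 3·pos + 9. The formula is n = 3×(alphabet index, a=1) + 9.
For handle: h=8→33, a=1→12, n=14→51, d=4→21, l=12→45, e=5→24.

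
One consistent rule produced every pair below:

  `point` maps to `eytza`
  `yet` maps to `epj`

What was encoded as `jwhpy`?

newly

The output letters match the input read backwards, each shifted +11: point reversed is tniop. Read the word backwards and shift each letter +11.
Decoding jwhpy: shift back: j−11=y, w−11=l, h−11=w, p−11=e, y−11=n → ylwen; then reverse → newly.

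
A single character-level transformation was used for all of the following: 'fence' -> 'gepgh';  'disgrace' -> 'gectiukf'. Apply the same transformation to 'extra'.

Two steps: reverse the string, then apply a Caesar shift of +2.
For extra: reverse → artxe; then shift: a+2=c, r+2=t, t+2=v, x+2=z, e+2=g.

ctvzg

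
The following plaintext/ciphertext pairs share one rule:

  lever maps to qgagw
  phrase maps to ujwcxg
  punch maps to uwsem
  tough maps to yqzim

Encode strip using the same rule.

Shifts by position in lever: pos 0: l→q (+5), pos 1: e→g (+2), pos 2: v→a (+5), pos 3: e→g (+2) — repeating every 2. It's a Vigenère-style cipher with numeric key [5,2]: position i shifts by key[i mod 2].
For strip: s+5=x, t+2=v, r+5=w, i+2=k, p+5=u.

xvwku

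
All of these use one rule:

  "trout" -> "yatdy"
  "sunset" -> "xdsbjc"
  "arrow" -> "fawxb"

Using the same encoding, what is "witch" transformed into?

brylm

Shifts by position in trout: pos 0: t→y (+5), pos 1: r→a (+9), pos 2: o→t (+5), pos 3: u→d (+9) — repeating every 2. The shifts repeat in a cycle of length 2: positions 0,1,… shift by +5, +9, then the pattern repeats.
Applying it to witch: w+5=b, i+9=r, t+5=y, c+9=l, h+5=m.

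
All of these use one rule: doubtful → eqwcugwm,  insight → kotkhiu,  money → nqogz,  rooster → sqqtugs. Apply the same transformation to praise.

The rule splits by letter class: vowels +2, consonants +1.
Applying it to praise: p(cons)+1=q, r(cons)+1=s, a(vowel)+2=c, i(vowel)+2=k, s(cons)+1=t, e(vowel)+2=g.

qscktg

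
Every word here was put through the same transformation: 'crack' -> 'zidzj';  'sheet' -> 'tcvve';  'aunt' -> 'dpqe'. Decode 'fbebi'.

Treating letters as 0–25, the rule is x ↦ 11x + 3 (mod 26).
Undoing it on fbebi: f(5)→19·(5−3)≡12=m; b(1)→19·(1−3)≡14=o; e(4)→19·(4−3)≡19=t; b(1)→19·(1−3)≡14=o; i(8)→19·(8−3)≡17=r (all mod 26).

motor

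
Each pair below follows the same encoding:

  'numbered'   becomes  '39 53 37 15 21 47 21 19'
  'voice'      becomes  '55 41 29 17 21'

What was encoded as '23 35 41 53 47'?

n(#14)→39 and u(#21)→53: differences scale by 2, so n = 2·pos + 11. Each letter becomes 2×(its alphabet position, a=1..z=26) + 11.
Decoding 23 35 41 53 47: 23→(23−11)÷2=6=f, 35→(35−11)÷2=12=l, 41→(41−11)÷2=15=o, 53→(53−11)÷2=21=u, 47→(47−11)÷2=18=r.

flour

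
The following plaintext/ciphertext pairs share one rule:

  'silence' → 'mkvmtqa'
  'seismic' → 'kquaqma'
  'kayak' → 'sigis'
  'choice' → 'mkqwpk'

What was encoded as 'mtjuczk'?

crumble

The output letters match the input read backwards, each shifted +8: silence reversed is ecnelis. Two steps: reverse the string, then apply a Caesar shift of +8.
Undoing it on mtjuczk: shift back: m−8=e, t−8=l, j−8=b, u−8=m, c−8=u, z−8=r, k−8=c → elbmurc; then reverse → crumble.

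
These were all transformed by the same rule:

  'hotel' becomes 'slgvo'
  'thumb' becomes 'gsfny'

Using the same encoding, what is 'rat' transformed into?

izg

Each pair mirrors across the alphabet (h↔s, o↔l, t↔g): positions sum to 25. This is the alphabet-reversal cipher (Atbash): a becomes z, b becomes y, etc.
Applying it to rat: r↔i, a↔z, t↔g.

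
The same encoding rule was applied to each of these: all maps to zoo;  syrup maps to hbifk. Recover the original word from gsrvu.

thief

Each letter is replaced by its mirror in the alphabet: a↔z, b↔y, c↔x, and so on (the Atbash cipher).
Reversing it on gsrvu: g↔t, s↔h, r↔i, v↔e, u↔f.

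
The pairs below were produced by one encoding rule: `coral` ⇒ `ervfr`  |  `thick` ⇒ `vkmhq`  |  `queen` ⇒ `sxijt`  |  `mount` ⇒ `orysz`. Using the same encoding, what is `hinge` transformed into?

jlrlk

The shift increases by 1 at each position, starting from +2: 2, 3, 4, ….
On hinge: h+2=j, i+3=l, n+4=r, g+5=l, e+6=k.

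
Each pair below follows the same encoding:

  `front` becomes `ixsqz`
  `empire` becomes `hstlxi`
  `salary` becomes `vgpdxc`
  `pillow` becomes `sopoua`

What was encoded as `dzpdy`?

atlas

The shifts repeat in a cycle of length 3: positions 0,1,… shift by +3, +6, +4, then the pattern repeats.
Undoing it on dzpdy: d−3=a, z−6=t, p−4=l, d−3=a, y−6=s.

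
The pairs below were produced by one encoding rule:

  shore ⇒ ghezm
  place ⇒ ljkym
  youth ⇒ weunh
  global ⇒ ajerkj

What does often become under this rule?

s(18)→g(6) and h(7)→h(7) fit y≡7x+10 (mod 26); the inverse of 7 mod 26 is 15. This is an affine cipher: with a=0,…,z=25, each position x becomes (7x+10) mod 26.
Applying it to often: o(14)→7·14+10≡4=e; f(5)→7·5+10≡19=t; t(19)→7·19+10≡13=n; e(4)→7·4+10≡12=m; n(13)→7·13+10≡23=x (all mod 26).

etnmx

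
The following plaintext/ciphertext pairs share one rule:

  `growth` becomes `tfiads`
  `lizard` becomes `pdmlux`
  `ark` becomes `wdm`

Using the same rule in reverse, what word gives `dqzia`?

owner

The output letters match the input read backwards, each shifted +12: growth reversed is htworg. The word is reversed, then every letter is shifted forward by 12.
Undoing it on dqzia: shift back: d−12=r, q−12=e, z−12=n, i−12=w, a−12=o → renwo; then reverse → owner.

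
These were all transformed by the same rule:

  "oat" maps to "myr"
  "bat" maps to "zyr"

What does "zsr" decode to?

but

Compare letters: o→m is +24, a→y is +24, t→r is +24 — a constant shift. This is a Caesar cipher with shift 24.
Decoding zsr: z−24=b, s−24=u, r−24=t.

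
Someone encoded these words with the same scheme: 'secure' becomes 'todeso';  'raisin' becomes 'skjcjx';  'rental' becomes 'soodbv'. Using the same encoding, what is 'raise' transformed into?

skjcf

A repeating key of period 2 is used — shifts +1, +10 over and over.
On raise: r+1=s, a+10=k, i+1=j, s+10=c, e+1=f.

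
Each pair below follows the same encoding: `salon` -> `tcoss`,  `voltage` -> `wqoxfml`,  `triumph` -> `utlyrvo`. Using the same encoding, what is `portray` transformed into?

In salon: s→t is +1, a→c is +2, l→o is +3, o→s is +4 — the shift increases by 1 each position. Letter i (0-indexed) is shifted by i+1, so successive shifts are 1, 2, 3, ….
On portray: p+1=q, o+2=q, r+3=u, t+4=x, r+5=w, a+6=g, y+7=f.

qquxwgf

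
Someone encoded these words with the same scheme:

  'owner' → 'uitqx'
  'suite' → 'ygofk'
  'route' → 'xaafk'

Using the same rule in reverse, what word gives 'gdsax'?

Shifts by position in owner: pos 0: o→u (+6), pos 1: w→i (+12), pos 2: n→t (+6), pos 3: e→q (+12) — repeating every 2. The shifts repeat in a cycle of length 2: positions 0,1,… shift by +6, +12, then the pattern repeats.
Reversing it on gdsax: g−6=a, d−12=r, s−6=m, a−12=o, x−6=r.

armor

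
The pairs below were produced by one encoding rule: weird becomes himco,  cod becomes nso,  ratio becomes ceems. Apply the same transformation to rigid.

Two shifts are in play — +4 for a/e/i/o/u, +11 for every other letter.
On rigid: r(cons)+11=c, i(vowel)+4=m, g(cons)+11=r, i(vowel)+4=m, d(cons)+11=o.

cmrmo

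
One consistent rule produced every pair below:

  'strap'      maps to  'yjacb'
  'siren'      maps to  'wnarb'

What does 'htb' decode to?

sky

The output letters match the input read backwards, each shifted +9: strap reversed is parts. Read the word backwards and shift each letter +9.
Undoing it on htb: shift back: h−9=y, t−9=k, b−9=s → yks; then reverse → sky.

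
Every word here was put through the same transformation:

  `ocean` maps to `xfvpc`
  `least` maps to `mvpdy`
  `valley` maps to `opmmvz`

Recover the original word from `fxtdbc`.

cousin

o(14)→x(23) and c(2)→f(5) fit y≡21x+15 (mod 26); the inverse of 21 mod 26 is 5. This is an affine cipher: with a=0,…,z=25, each position x becomes (21x+15) mod 26.
Decoding fxtdbc: f(5)→5·(5−15)≡2=c; x(23)→5·(23−15)≡14=o; t(19)→5·(19−15)≡20=u; d(3)→5·(3−15)≡18=s; b(1)→5·(1−15)≡8=i; c(2)→5·(2−15)≡13=n (all mod 26).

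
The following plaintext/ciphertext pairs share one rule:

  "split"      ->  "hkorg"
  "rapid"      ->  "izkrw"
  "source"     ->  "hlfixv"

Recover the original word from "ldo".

owl

Each pair mirrors across the alphabet (s↔h, p↔k, l↔o): positions sum to 25. Letters are reflected about the middle of the alphabet (position → 25−position): Atbash.
Decoding ldo: l↔o, d↔w, o↔l.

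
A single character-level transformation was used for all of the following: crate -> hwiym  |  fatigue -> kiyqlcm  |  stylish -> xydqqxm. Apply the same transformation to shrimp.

The shift depends on letter class: consonant c→h is +5, but vowel a→i is +8. The rule splits by letter class: vowels +8, consonants +5.
On shrimp: s(cons)+5=x, h(cons)+5=m, r(cons)+5=w, i(vowel)+8=q, m(cons)+5=r, p(cons)+5=u.

xmwqru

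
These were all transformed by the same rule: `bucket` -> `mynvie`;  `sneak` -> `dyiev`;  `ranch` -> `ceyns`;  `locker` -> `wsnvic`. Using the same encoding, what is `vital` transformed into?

The shift depends on letter class: consonant b→m is +11, but vowel u→y is +4. The rule splits by letter class: vowels +4, consonants +11.
Applying it to vital: v(cons)+11=g, i(vowel)+4=m, t(cons)+11=e, a(vowel)+4=e, l(cons)+11=w.

gmeew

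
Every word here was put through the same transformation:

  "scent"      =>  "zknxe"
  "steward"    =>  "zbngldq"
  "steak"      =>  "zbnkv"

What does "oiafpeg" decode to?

In scent: s→z is +7, c→k is +8, e→n is +9, n→x is +10 — the shift increases by 1 each position. Letter i (0-indexed) is shifted by i+7, so successive shifts are 7, 8, 9, ….
Reversing it on oiafpeg: o−7=h, i−8=a, a−9=r, f−10=v, p−11=e, e−12=s, g−13=t.

harvest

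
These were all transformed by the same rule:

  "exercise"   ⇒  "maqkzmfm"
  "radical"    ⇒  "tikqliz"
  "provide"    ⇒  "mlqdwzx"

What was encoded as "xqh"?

The output letters match the input read backwards, each shifted +8: exercise reversed is esicrexe. Two steps: reverse the string, then apply a Caesar shift of +8.
Decoding xqh: shift back: x−8=p, q−8=i, h−8=z → piz; then reverse → zip.

zip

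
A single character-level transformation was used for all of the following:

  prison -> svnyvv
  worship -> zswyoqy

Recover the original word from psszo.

In prison: p→s is +3, r→v is +4, i→n is +5, s→y is +6 — the shift increases by 1 each position. Letter i (0-indexed) is shifted by i+3, so successive shifts are 3, 4, 5, ….
Decoding psszo: p−3=m, s−4=o, s−5=n, z−6=t, o−7=h.

month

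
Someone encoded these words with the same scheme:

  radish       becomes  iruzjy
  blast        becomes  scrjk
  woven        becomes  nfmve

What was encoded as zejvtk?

Compare letters: r→i is +17, a→r is +17, d→u is +17 — a constant shift. Every letter moves 17 places later in the alphabet, wrapping around z→a.
Undoing it on zejvtk: z−17=i, e−17=n, j−17=s, v−17=e, t−17=c, k−17=t.

insect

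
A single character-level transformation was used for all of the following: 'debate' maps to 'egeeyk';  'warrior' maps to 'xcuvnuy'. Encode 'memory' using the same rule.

In debate: d→e is +1, e→g is +2, b→e is +3, a→e is +4 — the shift increases by 1 each position. Each letter shifts forward by (position + 1), i.e. 1, 2, 3, … — the shift grows by one for each successive letter.
Applying it to memory: m+1=n, e+2=g, m+3=p, o+4=s, r+5=w, y+6=e.

ngpswe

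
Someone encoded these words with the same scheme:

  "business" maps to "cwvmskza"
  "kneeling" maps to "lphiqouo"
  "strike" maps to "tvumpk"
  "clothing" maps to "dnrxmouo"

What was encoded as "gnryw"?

flour

Each letter shifts forward by (position + 1), i.e. 1, 2, 3, … — the shift grows by one for each successive letter.
Decoding gnryw: g−1=f, n−2=l, r−3=o, y−4=u, w−5=r.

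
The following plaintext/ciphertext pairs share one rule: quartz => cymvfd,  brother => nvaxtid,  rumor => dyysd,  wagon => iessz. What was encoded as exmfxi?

stable

The shifts repeat in a cycle of length 2: positions 0,1,… shift by +12, +4, then the pattern repeats.
Undoing it on exmfxi: e−12=s, x−4=t, m−12=a, f−4=b, x−12=l, i−4=e.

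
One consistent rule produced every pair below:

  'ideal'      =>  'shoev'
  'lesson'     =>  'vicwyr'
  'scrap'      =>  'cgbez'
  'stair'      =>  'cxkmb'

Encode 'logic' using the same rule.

vsqmm

Shifts by position in ideal: pos 0: i→s (+10), pos 1: d→h (+4), pos 2: e→o (+10), pos 3: a→e (+4) — repeating every 2. A repeating key of period 2 is used — shifts +10, +4 over and over.
On logic: l+10=v, o+4=s, g+10=q, i+4=m, c+10=m.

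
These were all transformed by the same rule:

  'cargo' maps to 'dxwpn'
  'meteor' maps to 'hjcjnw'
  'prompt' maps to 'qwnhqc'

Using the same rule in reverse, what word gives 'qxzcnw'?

c(2)→d(3) and a(0)→x(23) fit y≡3x+23 (mod 26); the inverse of 3 mod 26 is 9. This is an affine cipher: with a=0,…,z=25, each position x becomes (3x+23) mod 26.
Undoing it on qxzcnw: q(16)→9·(16−23)≡15=p; x(23)→9·(23−23)≡0=a; z(25)→9·(25−23)≡18=s; c(2)→9·(2−23)≡19=t; n(13)→9·(13−23)≡14=o; w(22)→9·(22−23)≡17=r (all mod 26).

pastor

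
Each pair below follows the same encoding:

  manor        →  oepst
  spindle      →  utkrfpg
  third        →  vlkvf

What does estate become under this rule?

gwvevi

Shifts by position in manor: pos 0: m→o (+2), pos 1: a→e (+4), pos 2: n→p (+2), pos 3: o→s (+4) — repeating every 2. It's a Vigenère-style cipher with numeric key [2,4]: position i shifts by key[i mod 2].
For estate: e+2=g, s+4=w, t+2=v, a+4=e, t+2=v, e+4=i.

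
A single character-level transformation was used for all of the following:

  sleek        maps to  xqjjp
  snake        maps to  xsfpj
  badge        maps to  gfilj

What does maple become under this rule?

Compare letters: s→x is +5, l→q is +5, e→j is +5 — a constant shift. Every letter moves 5 places later in the alphabet, wrapping around z→a.
On maple: m+5=r, a+5=f, p+5=u, l+5=q, e+5=j.

rfuqj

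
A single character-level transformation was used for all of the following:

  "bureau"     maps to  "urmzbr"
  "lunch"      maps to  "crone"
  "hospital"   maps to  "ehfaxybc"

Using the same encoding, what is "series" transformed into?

fzmxzf

b(1)→u(20) and u(20)→r(17) fit y≡19x+1 (mod 26); the inverse of 19 mod 26 is 11. Each letter's alphabet position (a=0..z=25) is mapped through 19·x+1 mod 26 — an affine cipher.
On series: s(18)→19·18+1≡5=f; e(4)→19·4+1≡25=z; r(17)→19·17+1≡12=m; i(8)→19·8+1≡23=x; e(4)→19·4+1≡25=z; s(18)→19·18+1≡5=f (all mod 26).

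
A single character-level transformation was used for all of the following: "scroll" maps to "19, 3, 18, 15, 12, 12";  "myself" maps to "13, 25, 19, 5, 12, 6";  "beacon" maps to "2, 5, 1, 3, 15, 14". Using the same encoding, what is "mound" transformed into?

s is letter #19 and maps to 19: an offset of 0. Letters become their 1-indexed alphabet positions: a=1 … z=26.
For mound: m=13→13, o=15→15, u=21→21, n=14→14, d=4→4.

13, 15, 21, 14, 4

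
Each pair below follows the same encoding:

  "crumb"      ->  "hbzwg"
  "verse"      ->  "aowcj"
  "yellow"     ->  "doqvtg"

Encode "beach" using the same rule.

Shifts by position in crumb: pos 0: c→h (+5), pos 1: r→b (+10), pos 2: u→z (+5), pos 3: m→w (+10) — repeating every 2. A repeating key of period 2 is used — shifts +5, +10 over and over.
Applying it to beach: b+5=g, e+10=o, a+5=f, c+10=m, h+5=m.

gofmm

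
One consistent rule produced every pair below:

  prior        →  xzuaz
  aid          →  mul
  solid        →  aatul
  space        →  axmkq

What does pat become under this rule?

xmb

The shift depends on letter class: consonant p→x is +8, but vowel i→u is +12. The rule splits by letter class: vowels +12, consonants +8.
Applying it to pat: p(cons)+8=x, a(vowel)+12=m, t(cons)+8=b.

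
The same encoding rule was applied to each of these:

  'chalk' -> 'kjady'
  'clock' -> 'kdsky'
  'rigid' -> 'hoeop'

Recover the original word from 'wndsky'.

c(2)→k(10) and h(7)→j(9) fit y≡5x+0 (mod 26); the inverse of 5 mod 26 is 21. Treating letters as 0–25, the rule is x ↦ 5x + 0 (mod 26).
Decoding wndsky: w(22)→21·(22−0)≡20=u; n(13)→21·(13−0)≡13=n; d(3)→21·(3−0)≡11=l; s(18)→21·(18−0)≡14=o; k(10)→21·(10−0)≡2=c; y(24)→21·(24−0)≡10=k (all mod 26).

unlock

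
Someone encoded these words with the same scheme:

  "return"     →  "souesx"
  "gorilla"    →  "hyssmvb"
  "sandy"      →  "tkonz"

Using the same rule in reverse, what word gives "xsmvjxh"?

willing

Shifts by position in return: pos 0: r→s (+1), pos 1: e→o (+10), pos 2: t→u (+1), pos 3: u→e (+10) — repeating every 2. A repeating key of period 2 is used — shifts +1, +10 over and over.
Decoding xsmvjxh: x−1=w, s−10=i, m−1=l, v−10=l, j−1=i, x−10=n, h−1=g.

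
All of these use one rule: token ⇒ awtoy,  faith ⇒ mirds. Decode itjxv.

blank

In token: t→a is +7, o→w is +8, k→t is +9, e→o is +10 — the shift increases by 1 each position. The shift increases by 1 at each position, starting from +7: 7, 8, 9, ….
Undoing it on itjxv: i−7=b, t−8=l, j−9=a, x−10=n, v−11=k.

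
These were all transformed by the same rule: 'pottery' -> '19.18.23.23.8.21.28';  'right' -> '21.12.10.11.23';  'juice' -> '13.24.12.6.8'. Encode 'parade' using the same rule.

p is letter #16 and maps to 19: an offset of 3. Each letter is replaced by its alphabet position (a=1..z=26) + 3.
Applying it to parade: p=16→19, a=1→4, r=18→21, a=1→4, d=4→7, e=5→8.

19.4.21.4.7.8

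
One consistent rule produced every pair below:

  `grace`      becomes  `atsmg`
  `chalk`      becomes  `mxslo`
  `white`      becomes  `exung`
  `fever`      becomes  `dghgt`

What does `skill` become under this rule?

qoull

g(6)→a(0) and r(17)→t(19) fit y≡23x+18 (mod 26); the inverse of 23 mod 26 is 17. Treating letters as 0–25, the rule is x ↦ 23x + 18 (mod 26).
On skill: s(18)→23·18+18≡16=q; k(10)→23·10+18≡14=o; i(8)→23·8+18≡20=u; l(11)→23·11+18≡11=l; l(11)→23·11+18≡11=l (all mod 26).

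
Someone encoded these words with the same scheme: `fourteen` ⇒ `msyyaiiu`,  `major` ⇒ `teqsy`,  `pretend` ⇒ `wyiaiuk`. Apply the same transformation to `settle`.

ziaasi

The shift depends on letter class: consonant f→m is +7, but vowel o→s is +4. The rule splits by letter class: vowels +4, consonants +7.
Applying it to settle: s(cons)+7=z, e(vowel)+4=i, t(cons)+7=a, t(cons)+7=a, l(cons)+7=s, e(vowel)+4=i.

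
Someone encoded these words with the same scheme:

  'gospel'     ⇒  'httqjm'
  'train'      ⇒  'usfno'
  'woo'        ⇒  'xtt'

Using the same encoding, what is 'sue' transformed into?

The shift depends on letter class: consonant g→h is +1, but vowel o→t is +5. Two shifts are in play — +5 for a/e/i/o/u, +1 for every other letter.
For sue: s(cons)+1=t, u(vowel)+5=z, e(vowel)+5=j.

tzj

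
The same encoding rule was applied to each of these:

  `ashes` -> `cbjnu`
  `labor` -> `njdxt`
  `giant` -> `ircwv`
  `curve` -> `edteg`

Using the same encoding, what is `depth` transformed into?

fnrcj

A repeating key of period 2 is used — shifts +2, +9 over and over.
For depth: d+2=f, e+9=n, p+2=r, t+9=c, h+2=j.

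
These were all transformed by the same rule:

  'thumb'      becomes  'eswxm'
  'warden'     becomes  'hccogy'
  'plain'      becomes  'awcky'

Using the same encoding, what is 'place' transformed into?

The shift depends on letter class: consonant t→e is +11, but vowel u→w is +2. The rule splits by letter class: vowels +2, consonants +11.
On place: p(cons)+11=a, l(cons)+11=w, a(vowel)+2=c, c(cons)+11=n, e(vowel)+2=g.

awcng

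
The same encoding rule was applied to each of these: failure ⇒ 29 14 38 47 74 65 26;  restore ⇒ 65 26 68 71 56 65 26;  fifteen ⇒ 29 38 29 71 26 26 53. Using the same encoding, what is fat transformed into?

f(#6)→29 and a(#1)→14: differences scale by 3, so n = 3·pos + 11. With a=1..z=26, the number is 3·pos + 11.
For fat: f=6→29, a=1→14, t=20→71.

29 14 71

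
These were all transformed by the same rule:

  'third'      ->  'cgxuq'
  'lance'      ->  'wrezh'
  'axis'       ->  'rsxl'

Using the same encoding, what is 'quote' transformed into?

t(19)→c(2) and h(7)→g(6) fit y≡17x+17 (mod 26); the inverse of 17 mod 26 is 23. Treating letters as 0–25, the rule is x ↦ 17x + 17 (mod 26).
For quote: q(16)→17·16+17≡3=d; u(20)→17·20+17≡19=t; o(14)→17·14+17≡21=v; t(19)→17·19+17≡2=c; e(4)→17·4+17≡7=h (all mod 26).

dtvch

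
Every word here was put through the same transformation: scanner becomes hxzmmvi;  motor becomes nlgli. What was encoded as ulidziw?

Letters are reflected about the middle of the alphabet (position → 25−position): Atbash.
Decoding ulidziw: u↔f, l↔o, i↔r, d↔w, z↔a, i↔r, w↔d.

forward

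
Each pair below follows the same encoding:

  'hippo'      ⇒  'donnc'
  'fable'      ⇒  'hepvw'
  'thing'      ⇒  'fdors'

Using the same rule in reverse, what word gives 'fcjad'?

torch

Each letter's alphabet position (a=0..z=25) is mapped through 11·x+4 mod 26 — an affine cipher.
Reversing it on fcjad: f(5)→19·(5−4)≡19=t; c(2)→19·(2−4)≡14=o; j(9)→19·(9−4)≡17=r; a(0)→19·(0−4)≡2=c; d(3)→19·(3−4)≡7=h (all mod 26).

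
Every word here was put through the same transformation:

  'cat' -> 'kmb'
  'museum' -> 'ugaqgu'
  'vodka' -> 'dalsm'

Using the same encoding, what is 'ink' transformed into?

uvs

The shift depends on letter class: consonant c→k is +8, but vowel a→m is +12. Vowels shift forward by 12 and consonants shift forward by 8.
For ink: i(vowel)+12=u, n(cons)+8=v, k(cons)+8=s.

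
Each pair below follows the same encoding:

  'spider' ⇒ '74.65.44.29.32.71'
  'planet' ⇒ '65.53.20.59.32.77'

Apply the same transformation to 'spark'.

With a=1..z=26, the number is 3·pos + 17.
On spark: s=19→74, p=16→65, a=1→20, r=18→71, k=11→50.

74.65.20.71.50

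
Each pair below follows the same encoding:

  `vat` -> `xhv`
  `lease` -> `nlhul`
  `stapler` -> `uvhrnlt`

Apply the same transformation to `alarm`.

The rule splits by letter class: vowels +7, consonants +2.
For alarm: a(vowel)+7=h, l(cons)+2=n, a(vowel)+7=h, r(cons)+2=t, m(cons)+2=o.

hnhto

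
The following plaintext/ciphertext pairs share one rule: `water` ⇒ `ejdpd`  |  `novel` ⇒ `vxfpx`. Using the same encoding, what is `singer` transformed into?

arxrqe

Each letter shifts forward by (position + 8), i.e. 8, 9, 10, … — the shift grows by one for each successive letter.
On singer: s+8=a, i+9=r, n+10=x, g+11=r, e+12=q, r+13=e.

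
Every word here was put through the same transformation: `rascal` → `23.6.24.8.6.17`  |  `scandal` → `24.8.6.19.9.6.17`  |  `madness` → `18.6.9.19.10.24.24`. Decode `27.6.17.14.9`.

r is letter #18 and maps to 23: an offset of 5. The number is (letter's place in the alphabet, a=1) + 5.
Undoing it on 27.6.17.14.9: 27→(27−5)÷1=22=v, 6→(6−5)÷1=1=a, 17→(17−5)÷1=12=l, 14→(14−5)÷1=9=i, 9→(9−5)÷1=4=d.

valid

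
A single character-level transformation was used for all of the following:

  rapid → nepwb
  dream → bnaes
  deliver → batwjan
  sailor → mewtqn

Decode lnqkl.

trout

r(17)→n(13) and a(0)→e(4) fit y≡25x+4 (mod 26); the inverse of 25 mod 26 is 25. Treating letters as 0–25, the rule is x ↦ 25x + 4 (mod 26).
Decoding lnqkl: l(11)→25·(11−4)≡19=t; n(13)→25·(13−4)≡17=r; q(16)→25·(16−4)≡14=o; k(10)→25·(10−4)≡20=u; l(11)→25·(11−4)≡19=t (all mod 26).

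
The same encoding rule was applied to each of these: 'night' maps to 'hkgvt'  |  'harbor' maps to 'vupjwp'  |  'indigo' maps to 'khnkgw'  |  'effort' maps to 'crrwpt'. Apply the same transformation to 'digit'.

nkgkt

n(13)→h(7) and i(8)→k(10) fit y≡15x+20 (mod 26); the inverse of 15 mod 26 is 7. Treating letters as 0–25, the rule is x ↦ 15x + 20 (mod 26).
Applying it to digit: d(3)→15·3+20≡13=n; i(8)→15·8+20≡10=k; g(6)→15·6+20≡6=g; i(8)→15·8+20≡10=k; t(19)→15·19+20≡19=t (all mod 26).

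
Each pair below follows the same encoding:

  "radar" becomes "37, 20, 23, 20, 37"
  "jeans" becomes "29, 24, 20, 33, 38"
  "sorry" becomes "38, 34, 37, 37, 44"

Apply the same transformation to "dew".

23, 24, 42

The number is (letter's place in the alphabet, a=1) + 19.
On dew: d=4→23, e=5→24, w=23→42.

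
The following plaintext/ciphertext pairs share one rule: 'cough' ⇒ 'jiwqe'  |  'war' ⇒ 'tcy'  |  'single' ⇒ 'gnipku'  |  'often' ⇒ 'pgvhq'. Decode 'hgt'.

Two steps: reverse the string, then apply a Caesar shift of +2.
Undoing it on hgt: shift back: h−2=f, g−2=e, t−2=r → fer; then reverse → ref.

ref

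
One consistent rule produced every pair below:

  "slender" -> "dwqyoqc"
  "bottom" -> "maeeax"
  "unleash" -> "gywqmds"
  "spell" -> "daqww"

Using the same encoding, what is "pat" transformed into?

ame

The shift depends on letter class: consonant s→d is +11, but vowel e→q is +12. Vowels shift forward by 12 and consonants shift forward by 11.
For pat: p(cons)+11=a, a(vowel)+12=m, t(cons)+11=e.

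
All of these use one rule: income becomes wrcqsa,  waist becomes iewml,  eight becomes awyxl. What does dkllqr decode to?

i(8)→w(22) and n(13)→r(17) fit y≡25x+4 (mod 26); the inverse of 25 mod 26 is 25. Each letter's alphabet position (a=0..z=25) is mapped through 25·x+4 mod 26 — an affine cipher.
Decoding dkllqr: d(3)→25·(3−4)≡1=b; k(10)→25·(10−4)≡20=u; l(11)→25·(11−4)≡19=t; l(11)→25·(11−4)≡19=t; q(16)→25·(16−4)≡14=o; r(17)→25·(17−4)≡13=n (all mod 26).

button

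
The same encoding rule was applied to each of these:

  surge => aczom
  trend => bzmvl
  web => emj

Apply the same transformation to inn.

It's a constant shift of +8 (ROT8).
Applying it to inn: i+8=q, n+8=v, n+8=v.

qvv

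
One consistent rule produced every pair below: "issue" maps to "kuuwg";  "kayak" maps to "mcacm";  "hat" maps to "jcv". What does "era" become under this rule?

gtc

It's a constant shift of +2 (ROT2).
Applying it to era: e+2=g, r+2=t, a+2=c.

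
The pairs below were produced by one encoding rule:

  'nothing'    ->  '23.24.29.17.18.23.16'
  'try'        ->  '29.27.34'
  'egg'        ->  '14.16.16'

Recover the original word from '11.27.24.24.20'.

brook

n is letter #14 and maps to 23: an offset of 9. Each letter is replaced by its alphabet position (a=1..z=26) + 9.
Undoing it on 11.27.24.24.20: 11→(11−9)÷1=2=b, 27→(27−9)÷1=18=r, 24→(24−9)÷1=15=o, 24→(24−9)÷1=15=o, 20→(20−9)÷1=11=k.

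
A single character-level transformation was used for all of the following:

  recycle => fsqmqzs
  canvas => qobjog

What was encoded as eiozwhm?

quality

Compare letters: r→f is +14, e→s is +14, c→q is +14 — a constant shift. Each letter is shifted forward by 14 in the alphabet (a Caesar shift of +14).
Decoding eiozwhm: e−14=q, i−14=u, o−14=a, z−14=l, w−14=i, h−14=t, m−14=y.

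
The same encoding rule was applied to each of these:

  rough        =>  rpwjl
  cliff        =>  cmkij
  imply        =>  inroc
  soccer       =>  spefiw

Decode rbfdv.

radar

In rough: r→r is +0, o→p is +1, u→w is +2, g→j is +3 — the shift increases by 1 each position. The shift increases by 1 at each position, starting from +0: 0, 1, 2, ….
Undoing it on rbfdv: r−0=r, b−1=a, f−2=d, d−3=a, v−4=r.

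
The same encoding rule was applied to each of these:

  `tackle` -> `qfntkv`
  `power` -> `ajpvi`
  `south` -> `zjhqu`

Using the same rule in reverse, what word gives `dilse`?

t(19)→q(16) and a(0)→f(5) fit y≡17x+5 (mod 26); the inverse of 17 mod 26 is 23. Treating letters as 0–25, the rule is x ↦ 17x + 5 (mod 26).
Undoing it on dilse: d(3)→23·(3−5)≡6=g; i(8)→23·(8−5)≡17=r; l(11)→23·(11−5)≡8=i; s(18)→23·(18−5)≡13=n; e(4)→23·(4−5)≡3=d (all mod 26).

grind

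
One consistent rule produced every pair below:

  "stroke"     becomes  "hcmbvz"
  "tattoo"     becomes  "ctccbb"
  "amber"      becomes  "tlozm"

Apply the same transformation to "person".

wzmhbg

s(18)→h(7) and t(19)→c(2) fit y≡21x+19 (mod 26); the inverse of 21 mod 26 is 5. Each letter's alphabet position (a=0..z=25) is mapped through 21·x+19 mod 26 — an affine cipher.
On person: p(15)→21·15+19≡22=w; e(4)→21·4+19≡25=z; r(17)→21·17+19≡12=m; s(18)→21·18+19≡7=h; o(14)→21·14+19≡1=b; n(13)→21·13+19≡6=g (all mod 26).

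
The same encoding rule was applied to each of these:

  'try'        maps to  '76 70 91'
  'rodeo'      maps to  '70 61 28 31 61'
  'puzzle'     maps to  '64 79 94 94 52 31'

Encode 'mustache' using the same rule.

55 79 73 76 19 25 40 31

The formula is n = 3×(alphabet index, a=1) + 16.
On mustache: m=13→55, u=21→79, s=19→73, t=20→76, a=1→19, c=3→25, h=8→40, e=5→31.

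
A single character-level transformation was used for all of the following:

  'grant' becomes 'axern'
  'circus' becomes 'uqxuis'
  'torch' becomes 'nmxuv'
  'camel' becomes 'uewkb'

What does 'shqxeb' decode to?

g(6)→a(0) and r(17)→x(23) fit y≡21x+4 (mod 26); the inverse of 21 mod 26 is 5. Treating letters as 0–25, the rule is x ↦ 21x + 4 (mod 26).
Reversing it on shqxeb: s(18)→5·(18−4)≡18=s; h(7)→5·(7−4)≡15=p; q(16)→5·(16−4)≡8=i; x(23)→5·(23−4)≡17=r; e(4)→5·(4−4)≡0=a; b(1)→5·(1−4)≡11=l (all mod 26).

spiral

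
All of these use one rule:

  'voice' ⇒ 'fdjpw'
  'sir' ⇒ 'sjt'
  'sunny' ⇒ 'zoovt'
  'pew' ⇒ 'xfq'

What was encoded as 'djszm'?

lyric

The output letters match the input read backwards, each shifted +1: voice reversed is eciov. Two steps: reverse the string, then apply a Caesar shift of +1.
Reversing it on djszm: shift back: d−1=c, j−1=i, s−1=r, z−1=y, m−1=l → ciryl; then reverse → lyric.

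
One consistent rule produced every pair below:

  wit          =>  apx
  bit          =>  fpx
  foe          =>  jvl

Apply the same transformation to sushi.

wbwlp

The shift depends on letter class: consonant w→a is +4, but vowel i→p is +7. Two shifts are in play — +7 for a/e/i/o/u, +4 for every other letter.
Applying it to sushi: s(cons)+4=w, u(vowel)+7=b, s(cons)+4=w, h(cons)+4=l, i(vowel)+7=p.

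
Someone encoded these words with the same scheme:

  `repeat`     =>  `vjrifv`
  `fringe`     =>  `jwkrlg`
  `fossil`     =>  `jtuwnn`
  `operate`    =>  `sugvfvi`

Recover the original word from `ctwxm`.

youth

A repeating key of period 3 is used — shifts +4, +5, +2 over and over.
Undoing it on ctwxm: c−4=y, t−5=o, w−2=u, x−4=t, m−5=h.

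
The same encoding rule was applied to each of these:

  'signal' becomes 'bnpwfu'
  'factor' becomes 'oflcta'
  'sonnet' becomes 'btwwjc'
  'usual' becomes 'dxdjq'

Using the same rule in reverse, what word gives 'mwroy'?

drift

Shifts by position in signal: pos 0: s→b (+9), pos 1: i→n (+5), pos 2: g→p (+9), pos 3: n→w (+9), pos 4: a→f (+5), pos 5: l→u (+9) — repeating every 3. The shifts repeat in a cycle of length 3: positions 0,1,… shift by +9, +5, +9, then the pattern repeats.
Undoing it on mwroy: m−9=d, w−5=r, r−9=i, o−9=f, y−5=t.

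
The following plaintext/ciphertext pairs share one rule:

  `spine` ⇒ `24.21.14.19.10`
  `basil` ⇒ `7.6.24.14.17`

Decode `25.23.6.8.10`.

s is letter #19 and maps to 24: an offset of 5. The number is (letter's place in the alphabet, a=1) + 5.
Decoding 25.23.6.8.10: 25→(25−5)÷1=20=t, 23→(23−5)÷1=18=r, 6→(6−5)÷1=1=a, 8→(8−5)÷1=3=c, 10→(10−5)÷1=5=e.

trace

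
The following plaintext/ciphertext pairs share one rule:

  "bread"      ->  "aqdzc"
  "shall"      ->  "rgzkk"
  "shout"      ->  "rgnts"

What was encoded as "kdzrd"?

Compare letters: b→a is +25, r→q is +25, e→d is +25 — a constant shift. Each letter is shifted forward by 25 in the alphabet (a Caesar shift of +25).
Reversing it on kdzrd: k−25=l, d−25=e, z−25=a, r−25=s, d−25=e.

lease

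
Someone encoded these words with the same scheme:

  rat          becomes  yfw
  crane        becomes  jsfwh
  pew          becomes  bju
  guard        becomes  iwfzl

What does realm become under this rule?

rqfjw

The output letters match the input read backwards, each shifted +5: rat reversed is tar. Read the word backwards and shift each letter +5.
For realm: reverse → mlaer; then shift: m+5=r, l+5=q, a+5=f, e+5=j, r+5=w.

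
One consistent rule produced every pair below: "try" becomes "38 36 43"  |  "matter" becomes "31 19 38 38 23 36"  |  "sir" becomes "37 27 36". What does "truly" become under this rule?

38 36 39 30 43

t is letter #20 and maps to 38: an offset of 18. Letters become their 1-based position plus 18 (so a→19, b→20, …).
On truly: t=20→38, r=18→36, u=21→39, l=12→30, y=25→43.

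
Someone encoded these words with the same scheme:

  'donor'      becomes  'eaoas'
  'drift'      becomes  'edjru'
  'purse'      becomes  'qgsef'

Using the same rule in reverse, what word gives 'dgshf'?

curve

Shifts by position in donor: pos 0: d→e (+1), pos 1: o→a (+12), pos 2: n→o (+1), pos 3: o→a (+12) — repeating every 2. A repeating key of period 2 is used — shifts +1, +12 over and over.
Reversing it on dgshf: d−1=c, g−12=u, s−1=r, h−12=v, f−1=e.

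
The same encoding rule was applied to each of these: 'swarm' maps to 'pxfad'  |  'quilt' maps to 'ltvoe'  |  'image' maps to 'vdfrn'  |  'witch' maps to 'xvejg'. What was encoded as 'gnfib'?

heavy

s(18)→p(15) and w(22)→x(23) fit y≡15x+5 (mod 26); the inverse of 15 mod 26 is 7. This is an affine cipher: with a=0,…,z=25, each position x becomes (15x+5) mod 26.
Undoing it on gnfib: g(6)→7·(6−5)≡7=h; n(13)→7·(13−5)≡4=e; f(5)→7·(5−5)≡0=a; i(8)→7·(8−5)≡21=v; b(1)→7·(1−5)≡24=y (all mod 26).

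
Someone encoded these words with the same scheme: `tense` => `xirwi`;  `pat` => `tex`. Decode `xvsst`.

Compare letters: t→x is +4, e→i is +4, n→r is +4 — a constant shift. Every letter moves 4 places later in the alphabet, wrapping around z→a.
Reversing it on xvsst: x−4=t, v−4=r, s−4=o, s−4=o, t−4=p.

troop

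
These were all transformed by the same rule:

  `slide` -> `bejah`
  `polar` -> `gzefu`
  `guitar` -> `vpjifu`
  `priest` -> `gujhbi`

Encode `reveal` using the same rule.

uhwhfe

s(18)→b(1) and l(11)→e(4) fit y≡7x+5 (mod 26); the inverse of 7 mod 26 is 15. This is an affine cipher: with a=0,…,z=25, each position x becomes (7x+5) mod 26.
On reveal: r(17)→7·17+5≡20=u; e(4)→7·4+5≡7=h; v(21)→7·21+5≡22=w; e(4)→7·4+5≡7=h; a(0)→7·0+5≡5=f; l(11)→7·11+5≡4=e (all mod 26).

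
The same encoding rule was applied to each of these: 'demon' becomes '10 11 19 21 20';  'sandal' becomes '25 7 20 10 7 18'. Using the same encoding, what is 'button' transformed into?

Letters become their 1-based position plus 6 (so a→7, b→8, …).
On button: b=2→8, u=21→27, t=20→26, t=20→26, o=15→21, n=14→20.

8 27 26 26 21 20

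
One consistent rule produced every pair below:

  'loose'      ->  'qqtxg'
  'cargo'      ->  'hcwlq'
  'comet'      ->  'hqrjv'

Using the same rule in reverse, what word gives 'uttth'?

proof

Shifts by position in loose: pos 0: l→q (+5), pos 1: o→q (+2), pos 2: o→t (+5), pos 3: s→x (+5), pos 4: e→g (+2) — repeating every 3. It's a Vigenère-style cipher with numeric key [5,2,5]: position i shifts by key[i mod 3].
Decoding uttth: u−5=p, t−2=r, t−5=o, t−5=o, h−2=f.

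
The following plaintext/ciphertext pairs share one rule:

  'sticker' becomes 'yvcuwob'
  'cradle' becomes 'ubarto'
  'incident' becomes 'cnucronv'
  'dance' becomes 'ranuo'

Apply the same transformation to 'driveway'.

rbcpomag

s(18)→y(24) and t(19)→v(21) fit y≡23x+0 (mod 26); the inverse of 23 mod 26 is 17. This is an affine cipher: with a=0,…,z=25, each position x becomes (23x+0) mod 26.
Applying it to driveway: d(3)→23·3+0≡17=r; r(17)→23·17+0≡1=b; i(8)→23·8+0≡2=c; v(21)→23·21+0≡15=p; e(4)→23·4+0≡14=o; w(22)→23·22+0≡12=m; a(0)→23·0+0≡0=a; y(24)→23·24+0≡6=g (all mod 26).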